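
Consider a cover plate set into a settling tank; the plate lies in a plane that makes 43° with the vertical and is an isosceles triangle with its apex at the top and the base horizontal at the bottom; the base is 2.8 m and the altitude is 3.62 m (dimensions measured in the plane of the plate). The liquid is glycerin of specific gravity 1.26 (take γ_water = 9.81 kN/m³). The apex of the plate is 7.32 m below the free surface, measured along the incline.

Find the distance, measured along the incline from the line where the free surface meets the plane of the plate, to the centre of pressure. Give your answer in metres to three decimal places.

γ = 1.26 × 9.81 = 12.3606 kN/m³.
The plate makes 43° with the vertical, i.e. θ = 90° − 43° = 47° to the horizontal. Measuring y along the incline from the free-surface line, vertical depth h = y·sinθ with sinθ = 0.731354.
With the apex up, the centroid sits 2h/3 = 2 × 3.62/3 = 2.41333 m below the apex, so y_c = 7.32 + 2.41333 = 9.73333 m and h_c = 9.73333 × 0.731354 = 7.11851 m.
A = ½ × 2.8 × 3.62 = 5.068 m².
Resultant F = γ·h_c·A = 12.3606 × 7.11851 × 5.068 = 445.929 kN.
I_c = b·h³/36 = 2.8 × 3.62³/36 = 3.68962 m⁴.
Centre of pressure: y_p = y_c + I_c/(y_c·A) = 9.73333 + 3.68962/(9.73333 × 5.068) = 9.73333 + 0.0747969 = 9.80813 m along the plane.

y_p = 9.808 m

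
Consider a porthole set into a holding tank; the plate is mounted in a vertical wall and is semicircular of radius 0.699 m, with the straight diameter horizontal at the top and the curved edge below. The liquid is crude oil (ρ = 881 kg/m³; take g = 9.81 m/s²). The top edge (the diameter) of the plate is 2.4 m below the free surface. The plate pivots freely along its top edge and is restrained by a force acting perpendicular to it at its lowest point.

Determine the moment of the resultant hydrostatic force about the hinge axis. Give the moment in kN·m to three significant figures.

M ≈ 5.53 kN·m

γ = ρg = 881 × 9.81 / 1000 = 8.64261 kN/m³.
The centroid of a semicircle lies 4r/(3π) = 0.296665 m from the diameter, here below the top edge, so the centroid depth is h_c = 2.4 + 0.296665 = 2.69666 m.
A = πr²/2 = π × 0.699²/2 = 0.767493 m².
Resultant F = γ·h_c·A = 8.64261 × 2.69666 × 0.767493 = 17.8873 kN.
I_c = (π/8 − 8/(9π))·r⁴ = 0.109757 × 0.699⁴ = 0.0262024 m⁴.
Centre of pressure: y_p = y_c + I_c/(y_c·A) = 2.69666 + 0.0262024/(2.69666 × 0.767493) = 2.69666 + 0.0126602 = 2.70932 m along the plane.
The resultant acts 0.296665 + 0.0126602 = 0.309325 m (along the plate) below the hinge at the top edge, so the moment about the hinge is M = F × 0.309325 = 17.8873 × 0.309325 = 5.53299 kN·m.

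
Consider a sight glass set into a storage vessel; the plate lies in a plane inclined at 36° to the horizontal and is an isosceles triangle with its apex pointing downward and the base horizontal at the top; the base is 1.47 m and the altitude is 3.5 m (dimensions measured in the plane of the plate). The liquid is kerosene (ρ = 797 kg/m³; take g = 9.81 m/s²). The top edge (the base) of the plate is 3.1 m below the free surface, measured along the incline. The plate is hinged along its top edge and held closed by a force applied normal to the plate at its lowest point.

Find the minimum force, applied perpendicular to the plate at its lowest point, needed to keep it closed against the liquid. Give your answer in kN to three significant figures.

γ = ρg = 797 × 9.81 / 1000 = 7.81857 kN/m³.
Let θ = 36° be the plate's angle to the horizontal; measure y along the incline from where the plane meets the free surface. Vertical depth h = y·sinθ with sinθ = 0.587785.
With the apex down, the centroid sits h/3 = 3.5/3 = 1.16667 m below the base (the top edge), so y_c = 3.1 + 1.16667 = 4.26667 m and h_c = 4.26667 × 0.587785 = 2.50788 m.
A = ½ × 1.47 × 3.5 = 2.5725 m².
Resultant F = γ·h_c·A = 7.81857 × 2.50788 × 2.5725 = 50.4417 kN.
I_c = b·h³/36 = 1.47 × 3.5³/36 = 1.75073 m⁴.
Centre of pressure: y_p = y_c + I_c/(y_c·A) = 4.26667 + 1.75073/(4.26667 × 2.5725) = 4.26667 + 0.159505 = 4.42618 m along the plane.
The resultant acts 1.16667 + 0.159505 = 1.32618 m (along the plate) below the hinge at the top edge, so the moment about the hinge is M = F × 1.32618 = 50.4417 × 1.32618 = 66.8948 kN·m.
A normal force at the bottom, 3.5 m from the hinge, must supply this moment: P = 66.8948/3.5 = 19.1128 kN.

P ≈ 19.1 kN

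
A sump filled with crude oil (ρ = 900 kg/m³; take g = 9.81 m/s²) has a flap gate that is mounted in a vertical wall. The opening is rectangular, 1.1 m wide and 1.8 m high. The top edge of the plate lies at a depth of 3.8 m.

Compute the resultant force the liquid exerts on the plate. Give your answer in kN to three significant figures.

γ = ρg = 900 × 9.81 / 1000 = 8.829 kN/m³.
The centroid lies 1.8/2 = 0.9 m below the top edge, so the centroid depth is h_c = 3.8 + 0.9 = 4.7 m.
A = 1.1 × 1.8 = 1.98 m².
Resultant F = γ·h_c·A = 8.829 × 4.7 × 1.98 = 82.1627 kN.

F ≈ 82.2 kN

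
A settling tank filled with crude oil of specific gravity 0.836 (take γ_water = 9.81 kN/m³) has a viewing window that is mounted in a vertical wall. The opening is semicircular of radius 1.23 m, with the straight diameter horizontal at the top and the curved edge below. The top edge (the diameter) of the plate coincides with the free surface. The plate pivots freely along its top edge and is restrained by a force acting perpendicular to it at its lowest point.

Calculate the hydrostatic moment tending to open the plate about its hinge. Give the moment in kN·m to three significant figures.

M ≈ 7.37 kN·m

γ = 0.836 × 9.81 = 8.20116 kN/m³.
The centroid of a semicircle lies 4r/(3π) = 0.522028 m from the diameter, here below the top edge, so the centroid depth is h_c = 0.522028 m.
A = πr²/2 = π × 1.23²/2 = 2.37646 m².
Resultant F = γ·h_c·A = 8.20116 × 0.522028 × 2.37646 = 10.1742 kN.
I_c = (π/8 − 8/(9π))·r⁴ = 0.109757 × 1.23⁴ = 0.251219 m⁴.
Centre of pressure: y_p = y_c + I_c/(y_c·A) = 0.522028 + 0.251219/(0.522028 × 2.37646) = 0.522028 + 0.202501 = 0.724529 m along the plane.
The resultant acts 0.522028 + 0.202501 = 0.724529 m (along the plate) below the hinge at the top edge, so the moment about the hinge is M = F × 0.724529 = 10.1742 × 0.724529 = 7.3715 kN·m.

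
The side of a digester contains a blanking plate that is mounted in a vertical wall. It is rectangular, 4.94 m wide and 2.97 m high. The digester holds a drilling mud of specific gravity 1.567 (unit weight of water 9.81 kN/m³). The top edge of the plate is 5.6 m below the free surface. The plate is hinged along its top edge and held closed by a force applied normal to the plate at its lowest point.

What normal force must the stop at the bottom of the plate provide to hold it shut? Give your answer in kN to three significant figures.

P ≈ 855 kN

γ = 1.567 × 9.81 = 15.37227 kN/m³.
The centroid lies 2.97/2 = 1.485 m below the top edge, so the centroid depth is h_c = 5.6 + 1.485 = 7.085 m.
A = 4.94 × 2.97 = 14.6718 m².
Resultant F = γ·h_c·A = 15.37227 × 7.085 × 14.6718 = 1597.94 kN.
I_c = b·h³/12 = 4.94 × 2.97³/12 = 10.7849 m⁴.
Centre of pressure: y_p = y_c + I_c/(y_c·A) = 7.085 + 10.7849/(7.085 × 14.6718) = 7.085 + 0.103751 = 7.18875 m along the plane.
The resultant acts 1.485 + 0.103751 = 1.58875 m (along the plate) below the hinge at the top edge, so the moment about the hinge is M = F × 1.58875 = 1597.94 × 1.58875 = 2538.73 kN·m.
A normal force at the bottom, 2.97 m from the hinge, must supply this moment: P = 2538.73/2.97 = 854.791 kN.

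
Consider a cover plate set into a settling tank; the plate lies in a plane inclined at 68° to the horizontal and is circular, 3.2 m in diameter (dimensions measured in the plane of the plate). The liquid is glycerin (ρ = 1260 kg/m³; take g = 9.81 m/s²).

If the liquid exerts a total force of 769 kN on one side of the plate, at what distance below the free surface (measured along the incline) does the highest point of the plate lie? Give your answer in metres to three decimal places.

γ = ρg = 1260 × 9.81 / 1000 = 12.3606 kN/m³.
A = π(1.6)² = 8.04248 m².
From F = γ·h_c·A, the centroid depth is h_c = 769/(12.3606 × 8.04248) = 7.73565 m.
Let θ = 68° be the plate's angle to the horizontal; measure y along the incline from where the plane meets the free surface. Vertical depth h = y·sinθ with sinθ = 0.927184.
Along the incline, y_c = h_c/sinθ = 7.73565/0.927184 = 8.34317 m.
The centroid is at the centre, 1.6 m below the top of the plate, so the highest point sits at y_top = 8.34317 − 1.6 = 6.74317 m along the incline.

y_top ≈ 6.743 m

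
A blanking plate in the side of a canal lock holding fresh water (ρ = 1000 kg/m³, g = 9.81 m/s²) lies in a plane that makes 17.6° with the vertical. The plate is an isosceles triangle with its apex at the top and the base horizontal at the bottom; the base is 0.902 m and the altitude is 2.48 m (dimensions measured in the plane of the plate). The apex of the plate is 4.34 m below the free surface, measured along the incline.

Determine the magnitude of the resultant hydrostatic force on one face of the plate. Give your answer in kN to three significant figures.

γ = ρg = 1000 × 9.81 = 9810 N/m³ = 9.81 kN/m³.
The plate makes 17.6° with the vertical, i.e. θ = 90° − 17.6° = 72.4° to the horizontal. Measuring y along the incline from the free-surface line, vertical depth h = y·sinθ with sinθ = 0.953191.
With the apex up, the centroid sits 2h/3 = 2 × 2.48/3 = 1.65333 m below the apex, so y_c = 4.34 + 1.65333 = 5.99333 m and h_c = 5.99333 × 0.953191 = 5.71279 m.
A = ½ × 0.902 × 2.48 = 1.11848 m².
Resultant F = γ·h_c·A = 9.81 × 5.71279 × 1.11848 = 62.6824 kN.

F ≈ 62.7 kN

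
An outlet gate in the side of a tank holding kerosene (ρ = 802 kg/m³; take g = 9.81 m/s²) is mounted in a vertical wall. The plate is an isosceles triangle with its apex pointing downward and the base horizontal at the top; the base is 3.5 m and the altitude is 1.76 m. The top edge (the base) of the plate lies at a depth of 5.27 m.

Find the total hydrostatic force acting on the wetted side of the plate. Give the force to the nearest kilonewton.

γ = ρg = 802 × 9.81 / 1000 = 7.86762 kN/m³.
With the apex down, the centroid sits h/3 = 1.76/3 = 0.586667 m below the base (the top edge), so the centroid depth is h_c = 5.27 + 0.586667 = 5.85667 m.
A = ½ × 3.5 × 1.76 = 3.08 m².
Resultant F = γ·h_c·A = 7.86762 × 5.85667 × 3.08 = 141.92 kN.

F ≈ 142 kN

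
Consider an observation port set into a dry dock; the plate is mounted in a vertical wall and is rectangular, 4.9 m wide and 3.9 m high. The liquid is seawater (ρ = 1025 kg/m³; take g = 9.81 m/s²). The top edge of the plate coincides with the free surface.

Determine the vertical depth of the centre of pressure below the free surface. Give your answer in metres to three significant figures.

γ = ρg = 1025 × 9.81 / 1000 = 10.05525 kN/m³.
The centroid lies 3.9/2 = 1.95 m below the top edge, so the centroid depth is h_c = 1.95 m.
A = 4.9 × 3.9 = 19.11 m².
Resultant F = γ·h_c·A = 10.05525 × 1.95 × 19.11 = 374.704 kN.
I_c = b·h³/12 = 4.9 × 3.9³/12 = 24.2219 m⁴.
Centre of pressure: y_p = y_c + I_c/(y_c·A) = 1.95 + 24.2219/(1.95 × 19.11) = 1.95 + 0.649999 = 2.6 m along the plane.

h_p = 2.60 m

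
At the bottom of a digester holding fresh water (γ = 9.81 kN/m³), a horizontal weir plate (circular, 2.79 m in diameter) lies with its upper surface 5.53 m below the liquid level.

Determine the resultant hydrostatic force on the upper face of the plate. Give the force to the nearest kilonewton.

F ≈ 332 kN

γ = 9.81 kN/m³.
The plate is horizontal, so pressure is uniform at p = γ·h = 9.81 × 5.53 = 54.2493 kN/m².
A = π(1.395)² = 6.11362 m².
F = p·A = 54.2493 × 6.11362 = 331.66 kN.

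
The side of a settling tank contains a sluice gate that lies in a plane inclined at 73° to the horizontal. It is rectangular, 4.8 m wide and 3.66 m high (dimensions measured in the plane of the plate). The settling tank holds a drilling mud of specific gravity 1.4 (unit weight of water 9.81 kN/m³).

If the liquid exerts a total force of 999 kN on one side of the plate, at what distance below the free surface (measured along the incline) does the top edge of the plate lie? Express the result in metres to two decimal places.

γ = 1.4 × 9.81 = 13.734 kN/m³.
A = 4.8 × 3.66 = 17.568 m².
From F = γ·h_c·A, the centroid depth is h_c = 999/(13.734 × 17.568) = 4.14044 m.
Let θ = 73° be the plate's angle to the horizontal; measure y along the incline from where the plane meets the free surface. Vertical depth h = y·sinθ with sinθ = 0.956305.
Along the incline, y_c = h_c/sinθ = 4.14044/0.956305 = 4.32962 m.
The centroid lies 3.66/2 = 1.83 m below the top edge, so the top edge sits at y_top = 4.32962 − 1.83 = 2.49962 m along the incline.

y_top ≈ 2.50 m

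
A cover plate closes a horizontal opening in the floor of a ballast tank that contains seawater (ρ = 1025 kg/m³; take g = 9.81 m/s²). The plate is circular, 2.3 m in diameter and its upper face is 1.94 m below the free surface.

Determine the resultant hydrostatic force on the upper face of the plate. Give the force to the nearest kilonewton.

γ = ρg = 1025 × 9.81 / 1000 = 10.05525 kN/m³.
The plate is horizontal, so pressure is uniform at p = γ·h = 10.05525 × 1.94 = 19.5072 kN/m².
A = π(1.15)² = 4.15476 m².
F = p·A = 19.5072 × 4.15476 = 81.0477 kN.

F ≈ 81 kN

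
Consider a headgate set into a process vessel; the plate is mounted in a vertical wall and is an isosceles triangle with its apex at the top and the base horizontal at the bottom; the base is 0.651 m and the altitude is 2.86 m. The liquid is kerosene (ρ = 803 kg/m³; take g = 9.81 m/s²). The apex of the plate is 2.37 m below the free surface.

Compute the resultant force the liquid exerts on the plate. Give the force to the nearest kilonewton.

γ = ρg = 803 × 9.81 / 1000 = 7.87743 kN/m³.
With the apex up, the centroid sits 2h/3 = 2 × 2.86/3 = 1.90667 m below the apex, so the centroid depth is h_c = 2.37 + 1.90667 = 4.27667 m.
A = ½ × 0.651 × 2.86 = 0.93093 m².
Resultant F = γ·h_c·A = 7.87743 × 4.27667 × 0.93093 = 31.3623 kN.

F ≈ 31 kN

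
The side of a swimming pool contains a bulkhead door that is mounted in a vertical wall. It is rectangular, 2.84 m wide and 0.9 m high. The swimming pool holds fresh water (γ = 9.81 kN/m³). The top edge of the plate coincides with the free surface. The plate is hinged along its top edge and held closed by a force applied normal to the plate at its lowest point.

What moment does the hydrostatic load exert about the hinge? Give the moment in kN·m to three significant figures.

M ≈ 6.77 kN·m

γ = 9.81 kN/m³.
The centroid lies 0.9/2 = 0.45 m below the top edge, so the centroid depth is h_c = 0.45 m.
A = 2.84 × 0.9 = 2.556 m².
Resultant F = γ·h_c·A = 9.81 × 0.45 × 2.556 = 11.2835 kN.
I_c = b·h³/12 = 2.84 × 0.9³/12 = 0.17253 m⁴.
Centre of pressure: y_p = y_c + I_c/(y_c·A) = 0.45 + 0.17253/(0.45 × 2.556) = 0.45 + 0.15 = 0.6 m along the plane.
The resultant acts 0.45 + 0.15 = 0.6 m (along the plate) below the hinge at the top edge, so the moment about the hinge is M = F × 0.6 = 11.2835 × 0.6 = 6.7701 kN·m.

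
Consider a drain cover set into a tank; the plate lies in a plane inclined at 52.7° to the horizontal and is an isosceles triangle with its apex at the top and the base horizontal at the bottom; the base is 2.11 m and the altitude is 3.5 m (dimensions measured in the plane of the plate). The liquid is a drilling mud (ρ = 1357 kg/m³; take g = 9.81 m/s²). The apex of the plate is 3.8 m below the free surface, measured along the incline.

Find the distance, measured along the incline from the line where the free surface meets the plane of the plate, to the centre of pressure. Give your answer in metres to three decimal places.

γ = ρg = 1357 × 9.81 / 1000 = 13.31217 kN/m³.
Let θ = 52.7° be the plate's angle to the horizontal; measure y along the incline from where the plane meets the free surface. Vertical depth h = y·sinθ with sinθ = 0.795473.
With the apex up, the centroid sits 2h/3 = 2 × 3.5/3 = 2.33333 m below the apex, so y_c = 3.8 + 2.33333 = 6.13333 m and h_c = 6.13333 × 0.795473 = 4.8789 m.
A = ½ × 2.11 × 3.5 = 3.6925 m².
Resultant F = γ·h_c·A = 13.31217 × 4.8789 × 3.6925 = 239.823 kN.
I_c = b·h³/36 = 2.11 × 3.5³/36 = 2.51295 m⁴.
Centre of pressure: y_p = y_c + I_c/(y_c·A) = 6.13333 + 2.51295/(6.13333 × 3.6925) = 6.13333 + 0.11096 = 6.24429 m along the plane.

y_p = 6.244 m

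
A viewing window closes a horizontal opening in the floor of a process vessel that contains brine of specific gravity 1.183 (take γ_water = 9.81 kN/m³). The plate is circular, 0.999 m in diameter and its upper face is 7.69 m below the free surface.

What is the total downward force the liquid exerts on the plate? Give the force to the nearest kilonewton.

γ = 1.183 × 9.81 = 11.60523 kN/m³.
The plate is horizontal, so pressure is uniform at p = γ·h = 11.60523 × 7.69 = 89.2442 kN/m².
A = π(0.4995)² = 0.783828 m².
F = p·A = 89.2442 × 0.783828 = 69.9521 kN.

F ≈ 70 kN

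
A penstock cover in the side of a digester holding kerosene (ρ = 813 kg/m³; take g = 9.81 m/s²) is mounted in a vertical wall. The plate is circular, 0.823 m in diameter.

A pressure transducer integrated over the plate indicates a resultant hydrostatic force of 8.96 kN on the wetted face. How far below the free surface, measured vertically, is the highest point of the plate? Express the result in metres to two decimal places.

d_top ≈ 1.70 m

γ = ρg = 813 × 9.81 / 1000 = 7.97553 kN/m³.
A = π(0.4115)² = 0.531973 m².
From F = γ·h_c·A, the centroid depth is h_c = 8.96/(7.97553 × 0.531973) = 2.11183 m.
The centroid is at the centre, 0.4115 m below the top of the plate, so the highest point sits at h_top = 2.11183 − 0.4115 = 1.70033 m below the surface.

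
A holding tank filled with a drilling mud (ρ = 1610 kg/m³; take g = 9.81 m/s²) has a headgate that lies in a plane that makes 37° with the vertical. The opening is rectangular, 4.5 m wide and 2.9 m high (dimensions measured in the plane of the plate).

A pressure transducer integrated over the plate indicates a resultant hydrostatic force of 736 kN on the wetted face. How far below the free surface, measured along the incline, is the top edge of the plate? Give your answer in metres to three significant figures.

γ = ρg = 1610 × 9.81 / 1000 = 15.7941 kN/m³.
A = 4.5 × 2.9 = 13.05 m².
From F = γ·h_c·A, the centroid depth is h_c = 736/(15.7941 × 13.05) = 3.57086 m.
The plate makes 37° with the vertical, i.e. θ = 90° − 37° = 53° to the horizontal. Measuring y along the incline from the free-surface line, vertical depth h = y·sinθ with sinθ = 0.798636.
Along the incline, y_c = h_c/sinθ = 3.57086/0.798636 = 4.4712 m.
The centroid lies 2.9/2 = 1.45 m below the top edge, so the top edge sits at y_top = 4.4712 − 1.45 = 3.0212 m along the incline.

y_top ≈ 3.02 m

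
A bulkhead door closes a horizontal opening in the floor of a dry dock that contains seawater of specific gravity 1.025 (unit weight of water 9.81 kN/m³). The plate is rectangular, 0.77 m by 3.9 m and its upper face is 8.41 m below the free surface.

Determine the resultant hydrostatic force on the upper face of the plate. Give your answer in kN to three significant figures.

γ = 1.025 × 9.81 = 10.05525 kN/m³.
The plate is horizontal, so pressure is uniform at p = γ·h = 10.05525 × 8.41 = 84.5647 kN/m².
A = 0.77 × 3.9 = 3.003 m².
F = p·A = 84.5647 × 3.003 = 253.948 kN.

F ≈ 254 kN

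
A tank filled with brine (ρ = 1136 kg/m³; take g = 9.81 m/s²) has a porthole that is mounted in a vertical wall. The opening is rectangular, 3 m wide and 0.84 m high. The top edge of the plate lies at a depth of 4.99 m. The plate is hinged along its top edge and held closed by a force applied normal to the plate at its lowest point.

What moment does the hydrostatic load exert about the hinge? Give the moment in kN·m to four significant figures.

M ≈ 65.46 kN·m

γ = ρg = 1136 × 9.81 / 1000 = 11.14416 kN/m³.
The centroid lies 0.84/2 = 0.42 m below the top edge, so the centroid depth is h_c = 4.99 + 0.42 = 5.41 m.
A = 3 × 0.84 = 2.52 m².
Resultant F = γ·h_c·A = 11.14416 × 5.41 × 2.52 = 151.931 kN.
I_c = b·h³/12 = 3 × 0.84³/12 = 0.148176 m⁴.
Centre of pressure: y_p = y_c + I_c/(y_c·A) = 5.41 + 0.148176/(5.41 × 2.52) = 5.41 + 0.0108688 = 5.42087 m along the plane.
The resultant acts 0.42 + 0.0108688 = 0.430869 m (along the plate) below the hinge at the top edge, so the moment about the hinge is M = F × 0.430869 = 151.931 × 0.430869 = 65.4624 kN·m.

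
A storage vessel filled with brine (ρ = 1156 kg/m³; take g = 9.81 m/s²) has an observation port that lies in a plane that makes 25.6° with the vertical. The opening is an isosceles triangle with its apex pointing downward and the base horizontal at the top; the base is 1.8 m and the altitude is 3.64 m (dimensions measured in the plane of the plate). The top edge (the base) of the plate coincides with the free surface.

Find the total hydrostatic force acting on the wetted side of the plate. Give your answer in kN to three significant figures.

γ = ρg = 1156 × 9.81 / 1000 = 11.34036 kN/m³.
The plate makes 25.6° with the vertical, i.e. θ = 90° − 25.6° = 64.4° to the horizontal. Measuring y along the incline from the free-surface line, vertical depth h = y·sinθ with sinθ = 0.901833.
With the apex down, the centroid sits h/3 = 3.64/3 = 1.21333 m below the base (the top edge), so y_c = 1.21333 m and h_c = 1.21333 × 0.901833 = 1.09422 m.
A = ½ × 1.8 × 3.64 = 3.276 m².
Resultant F = γ·h_c·A = 11.34036 × 1.09422 × 3.276 = 40.6514 kN.

F ≈ 40.7 kN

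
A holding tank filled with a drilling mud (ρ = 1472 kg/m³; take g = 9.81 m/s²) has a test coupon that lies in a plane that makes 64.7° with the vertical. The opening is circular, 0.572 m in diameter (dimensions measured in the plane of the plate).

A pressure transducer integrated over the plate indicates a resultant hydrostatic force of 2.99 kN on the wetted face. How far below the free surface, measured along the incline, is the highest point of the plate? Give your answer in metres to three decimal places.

γ = ρg = 1472 × 9.81 / 1000 = 14.44032 kN/m³.
A = π(0.286)² = 0.25697 m².
From F = γ·h_c·A, the centroid depth is h_c = 2.99/(14.44032 × 0.25697) = 0.805772 m.
The plate makes 64.7° with the vertical, i.e. θ = 90° − 64.7° = 25.3° to the horizontal. Measuring y along the incline from the free-surface line, vertical depth h = y·sinθ with sinθ = 0.427358.
Along the incline, y_c = h_c/sinθ = 0.805772/0.427358 = 1.88547 m.
The centroid is at the centre, 0.286 m below the top of the plate, so the highest point sits at y_top = 1.88547 − 0.286 = 1.59947 m along the incline.

y_top ≈ 1.599 m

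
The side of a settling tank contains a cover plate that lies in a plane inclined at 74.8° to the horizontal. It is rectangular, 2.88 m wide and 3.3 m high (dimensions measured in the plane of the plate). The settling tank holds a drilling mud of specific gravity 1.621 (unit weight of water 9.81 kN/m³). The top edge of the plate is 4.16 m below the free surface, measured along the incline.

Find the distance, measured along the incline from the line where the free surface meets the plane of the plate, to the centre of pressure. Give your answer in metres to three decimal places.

y_p = 5.966 m

γ = 1.621 × 9.81 = 15.90201 kN/m³.
Let θ = 74.8° be the plate's angle to the horizontal; measure y along the incline from where the plane meets the free surface. Vertical depth h = y·sinθ with sinθ = 0.965016.
The centroid lies 3.3/2 = 1.65 m below the top edge, so y_c = 4.16 + 1.65 = 5.81 m and h_c = 5.81 × 0.965016 = 5.60674 m.
A = 2.88 × 3.3 = 9.504 m².
Resultant F = γ·h_c·A = 15.90201 × 5.60674 × 9.504 = 847.362 kN.
I_c = b·h³/12 = 2.88 × 3.3³/12 = 8.62488 m⁴.
Centre of pressure: y_p = y_c + I_c/(y_c·A) = 5.81 + 8.62488/(5.81 × 9.504) = 5.81 + 0.156196 = 5.9662 m along the plane.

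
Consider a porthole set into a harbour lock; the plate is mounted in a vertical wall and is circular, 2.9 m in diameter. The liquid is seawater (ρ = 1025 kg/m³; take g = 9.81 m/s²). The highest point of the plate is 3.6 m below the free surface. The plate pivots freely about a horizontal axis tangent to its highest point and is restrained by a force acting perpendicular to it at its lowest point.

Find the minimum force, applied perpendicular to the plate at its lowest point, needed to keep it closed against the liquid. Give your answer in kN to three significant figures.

P ≈ 180 kN

γ = ρg = 1025 × 9.81 / 1000 = 10.05525 kN/m³.
The centroid is at the centre, 1.45 m below the top of the plate, so the centroid depth is h_c = 3.6 + 1.45 = 5.05 m.
A = π(1.45)² = 6.6052 m².
Resultant F = γ·h_c·A = 10.05525 × 5.05 × 6.6052 = 335.406 kN.
I_c = πr⁴/4 = π × 1.45⁴/4 = 3.47186 m⁴.
Centre of pressure: y_p = y_c + I_c/(y_c·A) = 5.05 + 3.47186/(5.05 × 6.6052) = 5.05 + 0.104084 = 5.15408 m along the plane.
The resultant acts 1.45 + 0.104084 = 1.55408 m (along the plate) below the hinge at the top edge, so the moment about the hinge is M = F × 1.55408 = 335.406 × 1.55408 = 521.248 kN·m.
A normal force at the bottom, 2.9 m from the hinge, must supply this moment: P = 521.248/2.9 = 179.741 kN.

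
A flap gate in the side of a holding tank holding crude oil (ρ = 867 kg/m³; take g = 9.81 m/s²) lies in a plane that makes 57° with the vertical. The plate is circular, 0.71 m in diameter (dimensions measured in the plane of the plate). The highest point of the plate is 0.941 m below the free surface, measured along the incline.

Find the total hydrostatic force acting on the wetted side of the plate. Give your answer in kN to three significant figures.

γ = ρg = 867 × 9.81 / 1000 = 8.50527 kN/m³.
The plate makes 57° with the vertical, i.e. θ = 90° − 57° = 33° to the horizontal. Measuring y along the incline from the free-surface line, vertical depth h = y·sinθ with sinθ = 0.544639.
The centroid is at the centre, 0.355 m below the top of the plate, so y_c = 0.941 + 0.355 = 1.296 m and h_c = 1.296 × 0.544639 = 0.705852 m.
A = π(0.355)² = 0.395919 m².
Resultant F = γ·h_c·A = 8.50527 × 0.705852 × 0.395919 = 2.37688 kN.

F ≈ 2.38 kN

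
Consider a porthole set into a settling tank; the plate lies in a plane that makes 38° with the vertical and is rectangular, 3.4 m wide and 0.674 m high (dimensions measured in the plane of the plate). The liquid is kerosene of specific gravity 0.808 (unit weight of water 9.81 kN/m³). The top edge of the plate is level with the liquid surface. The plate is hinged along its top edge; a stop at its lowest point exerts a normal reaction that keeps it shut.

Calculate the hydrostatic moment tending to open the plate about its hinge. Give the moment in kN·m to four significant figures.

M ≈ 2.167 kN·m

γ = 0.808 × 9.81 = 7.92648 kN/m³.
The plate makes 38° with the vertical, i.e. θ = 90° − 38° = 52° to the horizontal. Measuring y along the incline from the free-surface line, vertical depth h = y·sinθ with sinθ = 0.788011.
The centroid lies 0.674/2 = 0.337 m below the top edge, so y_c = 0.337 m and h_c = 0.337 × 0.788011 = 0.26556 m.
A = 3.4 × 0.674 = 2.2916 m².
Resultant F = γ·h_c·A = 7.92648 × 0.26556 × 2.2916 = 4.82372 kN.
I_c = b·h³/12 = 3.4 × 0.674³/12 = 0.0867516 m⁴.
Centre of pressure: y_p = y_c + I_c/(y_c·A) = 0.337 + 0.0867516/(0.337 × 2.2916) = 0.337 + 0.112333 = 0.449333 m along the plane.
The resultant acts 0.337 + 0.112333 = 0.449333 m (along the plate) below the hinge at the top edge, so the moment about the hinge is M = F × 0.449333 = 4.82372 × 0.449333 = 2.16746 kN·m.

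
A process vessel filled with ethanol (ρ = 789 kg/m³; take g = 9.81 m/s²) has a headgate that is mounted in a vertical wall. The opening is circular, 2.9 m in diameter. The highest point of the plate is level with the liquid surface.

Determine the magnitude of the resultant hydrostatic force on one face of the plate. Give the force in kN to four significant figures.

γ = ρg = 789 × 9.81 / 1000 = 7.74009 kN/m³.
The centroid is at the centre, 1.45 m below the top of the plate, so the centroid depth is h_c = 1.45 m.
A = π(1.45)² = 6.6052 m².
Resultant F = γ·h_c·A = 7.74009 × 1.45 × 6.6052 = 74.131 kN.

F ≈ 74.13 kN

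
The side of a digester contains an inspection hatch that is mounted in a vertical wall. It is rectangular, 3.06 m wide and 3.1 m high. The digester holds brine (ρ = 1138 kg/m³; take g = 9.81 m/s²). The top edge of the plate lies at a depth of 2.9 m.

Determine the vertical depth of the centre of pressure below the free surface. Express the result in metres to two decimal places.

γ = ρg = 1138 × 9.81 / 1000 = 11.16378 kN/m³.
The centroid lies 3.1/2 = 1.55 m below the top edge, so the centroid depth is h_c = 2.9 + 1.55 = 4.45 m.
A = 3.06 × 3.1 = 9.486 m².
Resultant F = γ·h_c·A = 11.16378 × 4.45 × 9.486 = 471.253 kN.
I_c = b·h³/12 = 3.06 × 3.1³/12 = 7.59671 m⁴.
Centre of pressure: y_p = y_c + I_c/(y_c·A) = 4.45 + 7.59671/(4.45 × 9.486) = 4.45 + 0.179963 = 4.62996 m along the plane.

h_p = 4.63 m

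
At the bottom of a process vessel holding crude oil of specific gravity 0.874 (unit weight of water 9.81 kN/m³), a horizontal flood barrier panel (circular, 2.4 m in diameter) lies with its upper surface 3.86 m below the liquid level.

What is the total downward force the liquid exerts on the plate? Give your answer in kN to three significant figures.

F ≈ 150 kN

γ = 0.874 × 9.81 = 8.57394 kN/m³.
The plate is horizontal, so pressure is uniform at p = γ·h = 8.57394 × 3.86 = 33.0954 kN/m².
A = π(1.2)² = 4.52389 m².
F = p·A = 33.0954 × 4.52389 = 149.72 kN.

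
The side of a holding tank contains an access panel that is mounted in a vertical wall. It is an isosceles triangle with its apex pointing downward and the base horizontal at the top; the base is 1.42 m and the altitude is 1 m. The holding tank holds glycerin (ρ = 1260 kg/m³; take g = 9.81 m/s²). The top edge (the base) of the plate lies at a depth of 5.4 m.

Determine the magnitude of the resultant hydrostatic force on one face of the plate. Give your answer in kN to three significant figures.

F ≈ 50.3 kN

γ = ρg = 1260 × 9.81 / 1000 = 12.3606 kN/m³.
With the apex down, the centroid sits h/3 = 1/3 = 0.333333 m below the base (the top edge), so the centroid depth is h_c = 5.4 + 0.333333 = 5.73333 m.
A = ½ × 1.42 × 1 = 0.71 m².
Resultant F = γ·h_c·A = 12.3606 × 5.73333 × 0.71 = 50.3159 kN.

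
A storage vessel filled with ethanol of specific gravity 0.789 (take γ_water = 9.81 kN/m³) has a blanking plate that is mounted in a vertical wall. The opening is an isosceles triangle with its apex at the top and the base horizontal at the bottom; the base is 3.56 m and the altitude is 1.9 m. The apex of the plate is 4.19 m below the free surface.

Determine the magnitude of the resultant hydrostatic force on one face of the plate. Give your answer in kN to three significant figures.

γ = 0.789 × 9.81 = 7.74009 kN/m³.
With the apex up, the centroid sits 2h/3 = 2 × 1.9/3 = 1.26667 m below the apex, so the centroid depth is h_c = 4.19 + 1.26667 = 5.45667 m.
A = ½ × 3.56 × 1.9 = 3.382 m².
Resultant F = γ·h_c·A = 7.74009 × 5.45667 × 3.382 = 142.839 kN.

F ≈ 143 kN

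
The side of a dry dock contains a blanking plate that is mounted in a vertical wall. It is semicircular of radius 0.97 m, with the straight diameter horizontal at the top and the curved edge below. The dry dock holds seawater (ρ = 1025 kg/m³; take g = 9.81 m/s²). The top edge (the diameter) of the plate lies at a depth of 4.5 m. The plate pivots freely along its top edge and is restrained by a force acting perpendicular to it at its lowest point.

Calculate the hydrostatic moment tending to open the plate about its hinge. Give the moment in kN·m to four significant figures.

γ = ρg = 1025 × 9.81 / 1000 = 10.05525 kN/m³.
The centroid of a semicircle lies 4r/(3π) = 0.411681 m from the diameter, here below the top edge, so the centroid depth is h_c = 4.5 + 0.411681 = 4.91168 m.
A = πr²/2 = π × 0.97²/2 = 1.47796 m².
Resultant F = γ·h_c·A = 10.05525 × 4.91168 × 1.47796 = 72.9937 kN.
I_c = (π/8 − 8/(9π))·r⁴ = 0.109757 × 0.97⁴ = 0.0971671 m⁴.
Centre of pressure: y_p = y_c + I_c/(y_c·A) = 4.91168 + 0.0971671/(4.91168 × 1.47796) = 4.91168 + 0.0133853 = 4.92507 m along the plane.
The resultant acts 0.411681 + 0.0133853 = 0.425066 m (along the plate) below the hinge at the top edge, so the moment about the hinge is M = F × 0.425066 = 72.9937 × 0.425066 = 31.0271 kN·m.

M ≈ 31.03 kN·m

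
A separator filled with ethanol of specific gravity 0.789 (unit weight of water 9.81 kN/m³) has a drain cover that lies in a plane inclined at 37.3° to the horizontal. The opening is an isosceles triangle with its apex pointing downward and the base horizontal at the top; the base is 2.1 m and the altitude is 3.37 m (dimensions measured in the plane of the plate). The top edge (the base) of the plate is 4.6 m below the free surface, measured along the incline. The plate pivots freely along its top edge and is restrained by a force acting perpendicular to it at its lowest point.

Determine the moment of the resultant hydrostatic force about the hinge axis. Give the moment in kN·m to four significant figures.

γ = 0.789 × 9.81 = 7.74009 kN/m³.
Let θ = 37.3° be the plate's angle to the horizontal; measure y along the incline from where the plane meets the free surface. Vertical depth h = y·sinθ with sinθ = 0.605988.
With the apex down, the centroid sits h/3 = 3.37/3 = 1.12333 m below the base (the top edge), so y_c = 4.6 + 1.12333 = 5.72333 m and h_c = 5.72333 × 0.605988 = 3.46827 m.
A = ½ × 2.1 × 3.37 = 3.5385 m².
Resultant F = γ·h_c·A = 7.74009 × 3.46827 × 3.5385 = 94.99 kN.
I_c = b·h³/36 = 2.1 × 3.37³/36 = 2.23258 m⁴.
Centre of pressure: y_p = y_c + I_c/(y_c·A) = 5.72333 + 2.23258/(5.72333 × 3.5385) = 5.72333 + 0.11024 = 5.83357 m along the plane.
The resultant acts 1.12333 + 0.11024 = 1.23357 m (along the plate) below the hinge at the top edge, so the moment about the hinge is M = F × 1.23357 = 94.99 × 1.23357 = 117.177 kN·m.

M ≈ 117.2 kN·m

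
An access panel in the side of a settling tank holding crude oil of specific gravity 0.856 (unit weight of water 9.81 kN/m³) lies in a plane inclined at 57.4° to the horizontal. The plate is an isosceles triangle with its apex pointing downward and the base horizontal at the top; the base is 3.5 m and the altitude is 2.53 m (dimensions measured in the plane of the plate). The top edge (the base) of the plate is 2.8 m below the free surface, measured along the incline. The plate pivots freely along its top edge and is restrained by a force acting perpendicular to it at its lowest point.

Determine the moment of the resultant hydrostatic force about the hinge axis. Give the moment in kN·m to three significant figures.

γ = 0.856 × 9.81 = 8.39736 kN/m³.
Let θ = 57.4° be the plate's angle to the horizontal; measure y along the incline from where the plane meets the free surface. Vertical depth h = y·sinθ with sinθ = 0.842452.
With the apex down, the centroid sits h/3 = 2.53/3 = 0.843333 m below the base (the top edge), so y_c = 2.8 + 0.843333 = 3.64333 m and h_c = 3.64333 × 0.842452 = 3.06933 m.
A = ½ × 3.5 × 2.53 = 4.4275 m².
Resultant F = γ·h_c·A = 8.39736 × 3.06933 × 4.4275 = 114.116 kN.
I_c = b·h³/36 = 3.5 × 2.53³/36 = 1.57444 m⁴.
Centre of pressure: y_p = y_c + I_c/(y_c·A) = 3.64333 + 1.57444/(3.64333 × 4.4275) = 3.64333 + 0.0976043 = 3.74093 m along the plane.
The resultant acts 0.843333 + 0.0976043 = 0.940937 m (along the plate) below the hinge at the top edge, so the moment about the hinge is M = F × 0.940937 = 114.116 × 0.940937 = 107.376 kN·m.

M ≈ 107 kN·m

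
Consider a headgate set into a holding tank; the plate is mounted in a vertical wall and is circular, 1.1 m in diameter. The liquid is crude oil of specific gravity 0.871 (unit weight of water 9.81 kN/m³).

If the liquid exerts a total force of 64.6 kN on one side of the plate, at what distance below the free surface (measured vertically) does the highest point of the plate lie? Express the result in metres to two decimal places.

γ = 0.871 × 9.81 = 8.54451 kN/m³.
A = π(0.55)² = 0.950332 m².
From F = γ·h_c·A, the centroid depth is h_c = 64.6/(8.54451 × 0.950332) = 7.95555 m.
The centroid is at the centre, 0.55 m below the top of the plate, so the highest point sits at h_top = 7.95555 − 0.55 = 7.40555 m below the surface.

d_top ≈ 7.41 m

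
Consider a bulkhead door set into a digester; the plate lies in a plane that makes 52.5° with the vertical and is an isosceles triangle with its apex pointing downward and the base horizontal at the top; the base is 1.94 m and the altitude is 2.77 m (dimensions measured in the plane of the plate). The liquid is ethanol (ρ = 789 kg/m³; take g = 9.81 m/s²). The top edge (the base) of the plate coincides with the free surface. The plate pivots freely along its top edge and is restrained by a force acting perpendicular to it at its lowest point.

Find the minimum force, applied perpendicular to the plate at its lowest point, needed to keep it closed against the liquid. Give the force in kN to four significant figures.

γ = ρg = 789 × 9.81 / 1000 = 7.74009 kN/m³.
The plate makes 52.5° with the vertical, i.e. θ = 90° − 52.5° = 37.5° to the horizontal. Measuring y along the incline from the free-surface line, vertical depth h = y·sinθ with sinθ = 0.608761.
With the apex down, the centroid sits h/3 = 2.77/3 = 0.923333 m below the base (the top edge), so y_c = 0.923333 m and h_c = 0.923333 × 0.608761 = 0.562089 m.
A = ½ × 1.94 × 2.77 = 2.6869 m².
Resultant F = γ·h_c·A = 7.74009 × 0.562089 × 2.6869 = 11.6897 kN.
I_c = b·h³/36 = 1.94 × 2.77³/36 = 1.14535 m⁴.
Centre of pressure: y_p = y_c + I_c/(y_c·A) = 0.923333 + 1.14535/(0.923333 × 2.6869) = 0.923333 + 0.461666 = 1.385 m along the plane.
The resultant acts 0.923333 + 0.461666 = 1.385 m (along the plate) below the hinge at the top edge, so the moment about the hinge is M = F × 1.385 = 11.6897 × 1.385 = 16.1902 kN·m.
A normal force at the bottom, 2.77 m from the hinge, must supply this moment: P = 16.1902/2.77 = 5.84484 kN.

P ≈ 5.845 kN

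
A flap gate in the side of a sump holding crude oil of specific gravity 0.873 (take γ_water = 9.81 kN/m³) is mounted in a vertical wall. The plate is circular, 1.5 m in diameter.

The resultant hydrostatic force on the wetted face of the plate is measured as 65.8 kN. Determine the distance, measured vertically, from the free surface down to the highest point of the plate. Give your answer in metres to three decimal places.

d_top ≈ 3.598 m

γ = 0.873 × 9.81 = 8.56413 kN/m³.
A = π(0.75)² = 1.76715 m².
From F = γ·h_c·A, the centroid depth is h_c = 65.8/(8.56413 × 1.76715) = 4.3478 m.
The centroid is at the centre, 0.75 m below the top of the plate, so the highest point sits at h_top = 4.3478 − 0.75 = 3.5978 m below the surface.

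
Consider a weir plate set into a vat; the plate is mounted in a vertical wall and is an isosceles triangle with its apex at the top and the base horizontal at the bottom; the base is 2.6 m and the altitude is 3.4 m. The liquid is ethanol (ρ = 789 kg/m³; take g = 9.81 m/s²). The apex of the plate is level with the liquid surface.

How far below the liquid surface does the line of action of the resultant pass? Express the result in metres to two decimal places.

h_p = 2.55 m

γ = ρg = 789 × 9.81 / 1000 = 7.74009 kN/m³.
With the apex up, the centroid sits 2h/3 = 2 × 3.4/3 = 2.26667 m below the apex, so the centroid depth is h_c = 2.26667 m.
A = ½ × 2.6 × 3.4 = 4.42 m².
Resultant F = γ·h_c·A = 7.74009 × 2.26667 × 4.42 = 77.5455 kN.
I_c = b·h³/36 = 2.6 × 3.4³/36 = 2.83862 m⁴.
Centre of pressure: y_p = y_c + I_c/(y_c·A) = 2.26667 + 2.83862/(2.26667 × 4.42) = 2.26667 + 0.283333 = 2.55 m along the plane.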